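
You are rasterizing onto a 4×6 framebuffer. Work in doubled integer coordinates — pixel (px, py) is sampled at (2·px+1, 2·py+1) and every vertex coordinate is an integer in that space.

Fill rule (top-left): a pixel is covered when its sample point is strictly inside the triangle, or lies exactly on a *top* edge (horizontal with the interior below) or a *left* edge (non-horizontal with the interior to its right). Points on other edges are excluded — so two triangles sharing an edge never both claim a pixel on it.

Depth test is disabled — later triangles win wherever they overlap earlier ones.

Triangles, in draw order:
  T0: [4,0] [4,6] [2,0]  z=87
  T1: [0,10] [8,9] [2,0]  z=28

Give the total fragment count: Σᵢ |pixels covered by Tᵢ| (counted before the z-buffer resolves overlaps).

T0:
  2·area = 12
  edge (4, 0)→(4, 6): d=(0,6) right/bottom  bias=-1
  edge (4, 6)→(2, 0): d=(-2,-6) top-left  bias=+0
  edge (2, 0)→(4, 0): d=(2,0) top-left  bias=+0
    (1,0)@(3, 1): e=[6,4,2] → █
    (2,0)@(5, 1): e=[-6,16,2] → ·
    (1,1)@(3, 3): e=[6,0,6] → █  [on edge]
    (2,1)@(5, 3): e=[-6,12,6] → ·
    (1,2)@(3, 5): e=[6,-4,10] → ·
    (2,4)@(5, 9): e=[-6,0,18] → ·  [on edge]
  covered (2 px):
    · █ · ·
    · █ · ·
    · · · ·
    · · · ·
    · · · ·
    · · · ·
T1:
  2·area = 78  (B↔C swapped to make it positive)
  edge (0, 10)→(2, 0): d=(2,-10) top-left  bias=+0
  edge (2, 0)→(8, 9): d=(6,9) right/bottom  bias=-1
  edge (8, 9)→(0, 10): d=(-8,1) right/bottom  bias=-1
    (1,1)@(3, 3): e=[16,9,53] → █
    (2,1)@(5, 3): e=[36,-9,51] → ·
    (0,2)@(1, 5): e=[0,39,39] → █  [on edge]
    (2,2)@(5, 5): e=[40,3,35] → █
    (3,2)@(7, 5): e=[60,-15,33] → ·
    (0,3)@(1, 7): e=[4,51,23] → █
    (3,3)@(7, 7): e=[64,-3,17] → ·
    (0,4)@(1, 9): e=[8,63,7] → █
    (3,4)@(7, 9): e=[68,9,1] → █
    (0,5)@(1, 11): e=[12,75,-9] → ·
    (1,5)@(3, 11): e=[32,57,-11] → ·
    (2,5)@(5, 11): e=[52,39,-13] → ·
  covered (11 px):
    · · · ·
    · █ · ·
    █ █ █ ·
    █ █ █ ·
    █ █ █ █
    · · · ·

Final: 13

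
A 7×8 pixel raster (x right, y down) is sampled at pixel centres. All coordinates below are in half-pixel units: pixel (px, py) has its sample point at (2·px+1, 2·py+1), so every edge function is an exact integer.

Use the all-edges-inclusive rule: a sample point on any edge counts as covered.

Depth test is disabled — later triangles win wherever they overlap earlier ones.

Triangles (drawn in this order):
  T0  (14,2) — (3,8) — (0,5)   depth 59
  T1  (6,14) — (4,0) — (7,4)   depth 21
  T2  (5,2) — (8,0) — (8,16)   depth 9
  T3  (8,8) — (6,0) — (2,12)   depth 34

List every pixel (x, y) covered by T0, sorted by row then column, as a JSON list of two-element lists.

T0:
  2·area = 51
  edge (14, 2)→(3, 8): d=(-11,6) inclusive
  edge (3, 8)→(0, 5): d=(-3,-3) inclusive
  edge (0, 5)→(14, 2): d=(14,-3) inclusive
    (5,1)@(11, 3): e=[7,39,5] → █
    (6,1)@(13, 3): e=[-5,45,11] → ·
    (0,2)@(1, 5): e=[45,3,3] → █
    (1,2)@(3, 5): e=[33,9,9] → █
    (2,2)@(5, 5): e=[21,15,15] → █
    (3,2)@(7, 5): e=[9,21,21] → █
    (4,2)@(9, 5): e=[-3,27,27] → ·
    (5,2)@(11, 5): e=[-15,33,33] → ·
    (0,3)@(1, 7): e=[23,-3,31] → ·
    (1,3)@(3, 7): e=[11,3,37] → █
    (2,3)@(5, 7): e=[-1,9,43] → ·
    (3,3)@(7, 7): e=[-13,15,49] → ·
  covered (6 px):
    · · · · · · ·
    · · · · · █ ·
    █ █ █ █ · · ·
    · █ · · · · ·
    · · · · · · ·
    · · · · · · ·
    · · · · · · ·
    · · · · · · ·
T1:
  2·area = 34
  edge (6, 14)→(4, 0): d=(-2,-14) inclusive
  edge (4, 0)→(7, 4): d=(3,4) inclusive
  edge (7, 4)→(6, 14): d=(-1,10) inclusive
    (2,1)@(5, 3): e=[8,5,21] → █
    (3,1)@(7, 3): e=[36,-3,1] → ·
    (2,2)@(5, 5): e=[4,11,19] → █
    (3,2)@(7, 5): e=[32,3,-1] → ·
    (2,3)@(5, 7): e=[0,17,17] → █  [on edge]
    (3,3)@(7, 7): e=[28,9,-3] → ·
    (2,4)@(5, 9): e=[-4,23,15] → ·
  covered (3 px):
    · · · · · · ·
    · · █ · · · ·
    · · █ · · · ·
    · · █ · · · ·
    · · · · · · ·
    · · · · · · ·
    · · · · · · ·
    · · · · · · ·
T2:
  2·area = 48
  edge (5, 2)→(8, 0): d=(3,-2) inclusive
  edge (8, 0)→(8, 16): d=(0,16) inclusive
  edge (8, 16)→(5, 2): d=(-3,-14) inclusive
    (3,0)@(7, 1): e=[1,16,31] → █
    (4,0)@(9, 1): e=[5,-16,59] → ·
    (3,1)@(7, 3): e=[7,16,25] → █
    (4,1)@(9, 3): e=[11,-16,53] → ·
    (3,2)@(7, 5): e=[13,16,19] → █
    (4,2)@(9, 5): e=[17,-16,47] → ·
    (3,3)@(7, 7): e=[19,16,13] → █
    (4,3)@(9, 7): e=[23,-16,41] → ·
    (3,4)@(7, 9): e=[25,16,7] → █
    (4,4)@(9, 9): e=[29,-16,35] → ·
    (3,5)@(7, 11): e=[31,16,1] → █
    (4,5)@(9, 11): e=[35,-16,29] → ·
  covered (6 px):
    · · · █ · · ·
    · · · █ · · ·
    · · · █ · · ·
    · · · █ · · ·
    · · · █ · · ·
    · · · █ · · ·
    · · · · · · ·
    · · · · · · ·
T3:
  2·area = 56  (B↔C swapped to make it positive)
  edge (8, 8)→(2, 12): d=(-6,4) inclusive
  edge (2, 12)→(6, 0): d=(4,-12) inclusive
  edge (6, 0)→(8, 8): d=(2,8) inclusive
    (2,1)@(5, 3): e=[42,0,14] → █  [on edge]
    (3,1)@(7, 3): e=[34,24,-2] → ·
    (2,2)@(5, 5): e=[30,8,18] → █
    (3,2)@(7, 5): e=[22,32,2] → █
    (4,2)@(9, 5): e=[14,56,-14] → ·
    (2,3)@(5, 7): e=[18,16,22] → █
    (4,3)@(9, 7): e=[2,64,-10] → ·
    (1,4)@(3, 9): e=[14,0,42] → █  [on edge]
    (3,4)@(7, 9): e=[-2,48,10] → ·
    (1,5)@(3, 11): e=[2,8,46] → █
    (2,5)@(5, 11): e=[-6,32,30] → ·
    (1,6)@(3, 13): e=[-10,16,50] → ·
    (0,7)@(1, 15): e=[-14,0,70] → ·  [on edge]
  covered (8 px):
    · · · · · · ·
    · · █ · · · ·
    · · █ █ · · ·
    · · █ █ · · ·
    · █ █ · · · ·
    · █ · · · · ·
    · · · · · · ·
    · · · · · · ·

Answer: [[5,1],[0,2],[1,2],[2,2],[3,2],[1,3]]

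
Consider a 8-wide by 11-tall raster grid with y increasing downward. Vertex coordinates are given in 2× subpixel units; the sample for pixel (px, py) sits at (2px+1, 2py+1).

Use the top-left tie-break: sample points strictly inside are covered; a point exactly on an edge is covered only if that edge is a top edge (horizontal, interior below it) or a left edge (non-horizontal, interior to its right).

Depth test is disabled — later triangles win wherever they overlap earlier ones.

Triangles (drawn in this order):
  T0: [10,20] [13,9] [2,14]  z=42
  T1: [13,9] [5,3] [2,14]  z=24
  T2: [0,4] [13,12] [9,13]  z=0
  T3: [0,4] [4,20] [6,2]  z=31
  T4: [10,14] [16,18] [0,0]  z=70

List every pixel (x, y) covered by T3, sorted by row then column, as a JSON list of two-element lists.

T0:
  2·area = 106  (B↔C swapped to make it positive)
  edge (10, 20)→(2, 14): d=(-8,-6) top-left  bias=+0
  edge (2, 14)→(13, 9): d=(11,-5) top-left  bias=+0
  edge (13, 9)→(10, 20): d=(-3,11) right/bottom  bias=-1
    (6,4)@(13, 9): e=[106,0,0] → ·  [on edge]
    (4,5)@(9, 11): e=[66,2,38] → #
    (5,5)@(11, 11): e=[78,12,16] → #
    (6,5)@(13, 11): e=[90,22,-6] → ·
    (2,6)@(5, 13): e=[26,4,76] → #
    (3,6)@(7, 13): e=[38,14,54] → #
    (6,6)@(13, 13): e=[74,44,-12] → ·
    (2,7)@(5, 15): e=[10,26,70] → #
    (6,7)@(13, 15): e=[58,66,-18] → ·
    (2,8)@(5, 17): e=[-6,48,64] → ·
    (3,8)@(7, 17): e=[6,58,42] → #
    (5,8)@(11, 17): e=[30,78,-2] → ·
  covered (13 px):
    · · · · · · · ·
    · · · · · · · ·
    · · · · · · · ·
    · · · · · · · ·
    · · · · · · · ·
    · · · · # # · ·
    · · # # # # · ·
    · · # # # # · ·
    · · · # # · · ·
    · · · · # · · ·
    · · · · · · · ·
T1:
  2·area = 106  (B↔C swapped to make it positive)
  edge (13, 9)→(2, 14): d=(-11,5) right/bottom  bias=-1
  edge (2, 14)→(5, 3): d=(3,-11) top-left  bias=+0
  edge (5, 3)→(13, 9): d=(8,6) right/bottom  bias=-1
    (2,1)@(5, 3): e=[106,0,0] → ·  [on edge]
    (2,2)@(5, 5): e=[84,6,16] → #
    (3,2)@(7, 5): e=[74,28,4] → #
    (4,2)@(9, 5): e=[64,50,-8] → ·
    (2,3)@(5, 7): e=[62,12,32] → #
    (4,3)@(9, 7): e=[42,56,8] → #
    (5,3)@(11, 7): e=[32,78,-4] → ·
    (2,4)@(5, 9): e=[40,18,48] → #
    (5,4)@(11, 9): e=[10,84,12] → #
    (6,4)@(13, 9): e=[0,106,0] → ·  [on edge]
    (1,5)@(3, 11): e=[28,2,76] → #
    (4,5)@(9, 11): e=[-2,68,40] → ·
  covered (13 px):
    · · · · · · · ·
    · · · · · · · ·
    · · # # · · · ·
    · · # # # · · ·
    · · # # # # · ·
    · # # # · · · ·
    · # · · · · · ·
    · · · · · · · ·
    · · · · · · · ·
    · · · · · · · ·
    · · · · · · · ·
T2:
  2·area = 45
  edge (0, 4)→(13, 12): d=(13,8) right/bottom  bias=-1
  edge (13, 12)→(9, 13): d=(-4,1) right/bottom  bias=-1
  edge (9, 13)→(0, 4): d=(-9,-9) top-left  bias=+0
    (0,2)@(1, 5): e=[5,40,0] → #  [on edge]
    (1,2)@(3, 5): e=[-11,38,18] → ·
    (0,3)@(1, 7): e=[31,32,-18] → ·
    (1,3)@(3, 7): e=[15,30,0] → #  [on edge]
    (2,3)@(5, 7): e=[-1,28,18] → ·
    (1,4)@(3, 9): e=[41,22,-18] → ·
    (2,4)@(5, 9): e=[25,20,0] → #  [on edge]
    (3,4)@(7, 9): e=[9,18,18] → #
    (4,4)@(9, 9): e=[-7,16,36] → ·
    (2,5)@(5, 11): e=[51,12,-18] → ·
    (3,5)@(7, 11): e=[35,10,0] → #  [on edge]
    (4,5)@(9, 11): e=[19,8,18] → #
    (4,6)@(9, 13): e=[45,0,0] → ·  [on edge]
    (0,7)@(1, 15): e=[135,0,-90] → ·  [on edge]
    (5,7)@(11, 15): e=[55,-10,0] → ·  [on edge]
    (6,8)@(13, 17): e=[65,-20,0] → ·  [on edge]
    (7,9)@(15, 19): e=[75,-30,0] → ·  [on edge]
  covered (7 px):
    · · · · · · · ·
    · · · · · · · ·
    # · · · · · · ·
    · # · · · · · ·
    · · # # · · · ·
    · · · # # # · ·
    · · · · · · · ·
    · · · · · · · ·
    · · · · · · · ·
    · · · · · · · ·
    · · · · · · · ·
T3:
  2·area = 104  (B↔C swapped to make it positive)
  edge (0, 4)→(6, 2): d=(6,-2) top-left  bias=+0
  edge (6, 2)→(4, 20): d=(-2,18) right/bottom  bias=-1
  edge (4, 20)→(0, 4): d=(-4,-16) top-left  bias=+0
    (4,0)@(9, 1): e=[0,-52,156] → ·  [on edge]
    (1,1)@(3, 3): e=[0,52,52] → #  [on edge]
    (2,1)@(5, 3): e=[4,16,84] → #
    (3,1)@(7, 3): e=[8,-20,116] → ·
    (0,2)@(1, 5): e=[8,84,12] → #
    (3,2)@(7, 5): e=[20,-24,108] → ·
    (0,3)@(1, 7): e=[20,80,4] → #
    (3,3)@(7, 7): e=[32,-28,100] → ·
    (0,4)@(1, 9): e=[32,76,-4] → ·
    (1,4)@(3, 9): e=[36,40,28] → #
    (3,4)@(7, 9): e=[44,-32,92] → ·
    (1,5)@(3, 11): e=[48,36,20] → #
    (2,5)@(5, 11): e=[52,0,52] → ·  [on edge]
  covered (13 px):
    · · · · · · · ·
    · # # · · · · ·
    # # # · · · · ·
    # # # · · · · ·
    · # # · · · · ·
    · # · · · · · ·
    · # · · · · · ·
    · # · · · · · ·
    · · · · · · · ·
    · · · · · · · ·
    · · · · · · · ·
T4:
  2·area = 44  (B↔C swapped to make it positive)
  edge (10, 14)→(0, 0): d=(-10,-14) top-left  bias=+0
  edge (0, 0)→(16, 18): d=(16,18) right/bottom  bias=-1
  edge (16, 18)→(10, 14): d=(-6,-4) top-left  bias=+0
    (2,3)@(5, 7): e=[0,22,22] → #  [on edge]
    (3,3)@(7, 7): e=[28,-14,30] → ·
    (2,4)@(5, 9): e=[-20,54,10] → ·
    (3,4)@(7, 9): e=[8,18,18] → #
    (4,4)@(9, 9): e=[36,-18,26] → ·
    (3,5)@(7, 11): e=[-12,50,6] → ·
    (4,5)@(9, 11): e=[16,14,14] → #
    (5,5)@(11, 11): e=[44,-22,22] → ·
    (4,6)@(9, 13): e=[-4,46,2] → ·
    (5,6)@(11, 13): e=[24,10,10] → #
    (6,6)@(13, 13): e=[52,-26,18] → ·
    (5,7)@(11, 15): e=[4,42,-2] → ·
    (7,10)@(15, 21): e=[0,66,-22] → ·  [on edge]
  covered (6 px):
    · · · · · · · ·
    · · · · · · · ·
    · · · · · · · ·
    · · # · · · · ·
    · · · # · · · ·
    · · · · # · · ·
    · · · · · # · ·
    · · · · · · # ·
    · · · · · · · #
    · · · · · · · ·
    · · · · · · · ·

Final: [[1,1],[2,1],[0,2],[1,2],[2,2],[0,3],[1,3],[2,3],[1,4],[2,4],[1,5],[1,6],[1,7]]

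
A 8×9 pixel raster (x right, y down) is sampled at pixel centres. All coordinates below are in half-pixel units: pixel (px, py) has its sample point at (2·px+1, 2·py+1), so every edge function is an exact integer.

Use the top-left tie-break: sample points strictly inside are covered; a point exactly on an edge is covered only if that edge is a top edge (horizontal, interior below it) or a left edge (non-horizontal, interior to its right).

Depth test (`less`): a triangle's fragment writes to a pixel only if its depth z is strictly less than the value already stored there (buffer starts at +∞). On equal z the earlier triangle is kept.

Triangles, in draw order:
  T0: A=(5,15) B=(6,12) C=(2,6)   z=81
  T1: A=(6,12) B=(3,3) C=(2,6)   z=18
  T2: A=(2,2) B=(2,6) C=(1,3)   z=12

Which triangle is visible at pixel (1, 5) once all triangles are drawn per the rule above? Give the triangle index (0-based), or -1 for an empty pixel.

T0:
  2·area = 18  (B↔C swapped to make it positive)
  edge (5, 15)→(2, 6): d=(-3,-9) top-left  bias=+0
  edge (2, 6)→(6, 12): d=(4,6) right/bottom  bias=-1
  edge (6, 12)→(5, 15): d=(-1,3) right/bottom  bias=-1
    (0,1)@(1, 3): e=[0,-6,24] → ·  [on edge]
    (4,1)@(9, 3): e=[72,-54,0] → ·  [on edge]
    (1,4)@(3, 9): e=[0,6,12] → #  [on edge]
    (2,4)@(5, 9): e=[18,-6,6] → ·
    (3,4)@(7, 9): e=[36,-18,0] → ·  [on edge]
    (1,5)@(3, 11): e=[-6,14,10] → ·
    (2,5)@(5, 11): e=[12,2,4] → #
    (3,5)@(7, 11): e=[30,-10,-2] → ·
    (2,6)@(5, 13): e=[6,10,2] → #
    (3,6)@(7, 13): e=[24,-2,-4] → ·
    (2,7)@(5, 15): e=[0,18,0] → ·  [on edge]
  covered (3 px):
    · · · · · · · ·
    · · · · · · · ·
    · · · · · · · ·
    · · · · · · · ·
    · # · · · · · ·
    · · # · · · · ·
    · · # · · · · ·
    · · · · · · · ·
    · · · · · · · ·
T1:
  2·area = 18  (B↔C swapped to make it positive)
  edge (6, 12)→(2, 6): d=(-4,-6) top-left  bias=+0
  edge (2, 6)→(3, 3): d=(1,-3) top-left  bias=+0
  edge (3, 3)→(6, 12): d=(3,9) right/bottom  bias=-1
    (1,1)@(3, 3): e=[18,0,0] → ·  [on edge]
    (1,2)@(3, 5): e=[10,2,6] → #
    (2,2)@(5, 5): e=[22,8,-12] → ·
    (1,3)@(3, 7): e=[2,4,12] → #
    (2,3)@(5, 7): e=[14,10,-6] → ·
    (0,4)@(1, 9): e=[-18,0,36] → ·  [on edge]
    (1,4)@(3, 9): e=[-6,6,18] → ·
    (2,4)@(5, 9): e=[6,12,0] → ·  [on edge]
    (3,7)@(7, 15): e=[-6,24,0] → ·  [on edge]
  covered (2 px):
    · · · · · · · ·
    · · · · · · · ·
    · # · · · · · ·
    · # · · · · · ·
    · · · · · · · ·
    · · · · · · · ·
    · · · · · · · ·
    · · · · · · · ·
    · · · · · · · ·
T2:
  2·area = 4
  edge (2, 2)→(2, 6): d=(0,4) right/bottom  bias=-1
  edge (2, 6)→(1, 3): d=(-1,-3) top-left  bias=+0
  edge (1, 3)→(2, 2): d=(1,-1) top-left  bias=+0
    (1,0)@(3, 1): e=[-4,8,0] → ·  [on edge]
    (0,1)@(1, 3): e=[4,0,0] → #  [on edge]
    (1,1)@(3, 3): e=[-4,6,2] → ·
    (0,2)@(1, 5): e=[4,-2,2] → ·
    (1,4)@(3, 9): e=[-4,0,8] → ·  [on edge]
    (2,7)@(5, 15): e=[-12,0,16] → ·  [on edge]
  covered (1 px):
    · · · · · · · ·
    # · · · · · · ·
    · · · · · · · ·
    · · · · · · · ·
    · · · · · · · ·
    · · · · · · · ·
    · · · · · · · ·
    · · · · · · · ·
    · · · · · · · ·

Z-buffer (winner per pixel, '.' = empty):
  . . . . . . . .
  2 . . . . . . .
  . 1 . . . . . .
  . 1 . . . . . .
  . 0 . . . . . .
  . . 0 . . . . .
  . . 0 . . . . .
  . . . . . . . .
  . . . . . . . .

Final: -1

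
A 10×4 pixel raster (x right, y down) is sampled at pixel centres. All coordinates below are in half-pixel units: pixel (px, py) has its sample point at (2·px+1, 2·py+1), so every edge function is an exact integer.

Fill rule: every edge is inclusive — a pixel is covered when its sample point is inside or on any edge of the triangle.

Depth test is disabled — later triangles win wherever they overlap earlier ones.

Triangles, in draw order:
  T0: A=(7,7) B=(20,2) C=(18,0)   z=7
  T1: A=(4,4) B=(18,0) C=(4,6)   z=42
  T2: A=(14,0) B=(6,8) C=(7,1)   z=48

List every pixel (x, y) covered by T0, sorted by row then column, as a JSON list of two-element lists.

T0:
  2·area = 36  (B↔C swapped to make it positive)
  edge (7, 7)→(18, 0): d=(11,-7) inclusive
  edge (18, 0)→(20, 2): d=(2,2) inclusive
  edge (20, 2)→(7, 7): d=(-13,5) inclusive
    (8,0)@(17, 1): e=[4,4,28] → #
    (9,0)@(19, 1): e=[18,0,18] → #  [on edge]
    (7,1)@(15, 3): e=[12,12,12] → #
    (9,1)@(19, 3): e=[40,4,-8] → ·
    (5,2)@(11, 5): e=[6,24,6] → #
    (6,2)@(13, 5): e=[20,20,-4] → ·
    (7,2)@(15, 5): e=[34,16,-14] → ·
    (8,2)@(17, 5): e=[48,12,-24] → ·
    (3,3)@(7, 7): e=[0,36,0] → #  [on edge]
    (4,3)@(9, 7): e=[14,32,-10] → ·
    (5,3)@(11, 7): e=[28,28,-20] → ·
  covered (6 px):
    · · · · · · · · # #
    · · · · · · · # # ·
    · · · · · # · · · ·
    · · · # · · · · · ·
T1:
  2·area = 28
  edge (4, 4)→(18, 0): d=(14,-4) inclusive
  edge (18, 0)→(4, 6): d=(-14,6) inclusive
  edge (4, 6)→(4, 4): d=(0,-2) inclusive
    (7,0)@(15, 1): e=[2,4,22] → #
    (8,0)@(17, 1): e=[10,-8,26] → ·
    (4,1)@(9, 3): e=[6,12,10] → #
    (5,1)@(11, 3): e=[14,0,14] → #  [on edge]
    (6,1)@(13, 3): e=[22,-12,18] → ·
    (7,1)@(15, 3): e=[30,-24,22] → ·
    (2,2)@(5, 5): e=[18,8,2] → #
    (3,2)@(7, 5): e=[26,-4,6] → ·
    (4,2)@(9, 5): e=[34,-16,10] → ·
    (5,2)@(11, 5): e=[42,-28,14] → ·
    (2,3)@(5, 7): e=[46,-20,2] → ·
  covered (4 px):
    · · · · · · · # · ·
    · · · · # # · · · ·
    · · # · · · · · · ·
    · · · · · · · · · ·
T2:
  2·area = 48
  edge (14, 0)→(6, 8): d=(-8,8) inclusive
  edge (6, 8)→(7, 1): d=(1,-7) inclusive
  edge (7, 1)→(14, 0): d=(7,-1) inclusive
    (3,0)@(7, 1): e=[48,0,0] → #  [on edge]
    (4,0)@(9, 1): e=[32,14,2] → #
    (5,0)@(11, 1): e=[16,28,4] → #
    (6,0)@(13, 1): e=[0,42,6] → #  [on edge]
    (7,0)@(15, 1): e=[-16,56,8] → ·
    (3,1)@(7, 3): e=[32,2,14] → #
    (5,1)@(11, 3): e=[0,30,18] → #  [on edge]
    (6,1)@(13, 3): e=[-16,44,20] → ·
    (3,2)@(7, 5): e=[16,4,28] → #
    (4,2)@(9, 5): e=[0,18,30] → #  [on edge]
    (5,2)@(11, 5): e=[-16,32,32] → ·
    (3,3)@(7, 7): e=[0,6,42] → #  [on edge]
  covered (10 px):
    · · · # # # # · · ·
    · · · # # # · · · ·
    · · · # # · · · · ·
    · · · # · · · · · ·

Result: [[8,0],[9,0],[7,1],[8,1],[5,2],[3,3]]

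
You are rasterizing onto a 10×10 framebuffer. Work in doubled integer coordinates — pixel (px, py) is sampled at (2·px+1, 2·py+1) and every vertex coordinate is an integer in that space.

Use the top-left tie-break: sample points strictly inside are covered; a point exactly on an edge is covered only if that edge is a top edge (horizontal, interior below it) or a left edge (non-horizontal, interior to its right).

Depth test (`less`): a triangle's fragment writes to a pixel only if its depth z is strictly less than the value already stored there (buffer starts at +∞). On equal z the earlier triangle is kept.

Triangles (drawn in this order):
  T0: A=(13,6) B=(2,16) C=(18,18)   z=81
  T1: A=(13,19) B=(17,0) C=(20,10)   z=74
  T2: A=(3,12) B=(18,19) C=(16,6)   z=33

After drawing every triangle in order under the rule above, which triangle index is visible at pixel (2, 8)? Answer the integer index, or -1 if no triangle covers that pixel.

T0:
  2·area = 182  (B↔C swapped to make it positive)
  edge (13, 6)→(18, 18): d=(5,12) right/bottom  bias=-1
  edge (18, 18)→(2, 16): d=(-16,-2) top-left  bias=+0
  edge (2, 16)→(13, 6): d=(11,-10) top-left  bias=+0
    (6,3)@(13, 7): e=[5,166,11] → X
    (7,3)@(15, 7): e=[-19,170,31] → .
    (5,4)@(11, 9): e=[39,130,13] → X
    (7,4)@(15, 9): e=[-9,138,53] → .
    (4,5)@(9, 11): e=[73,94,15] → X
    (7,5)@(15, 11): e=[1,106,75] → X
    (8,5)@(17, 11): e=[-23,110,95] → .
    (3,6)@(7, 13): e=[107,58,17] → X
    (8,6)@(17, 13): e=[-13,78,117] → .
    (2,7)@(5, 15): e=[141,22,19] → X
    (8,7)@(17, 15): e=[-3,46,139] → .
    (2,8)@(5, 17): e=[151,-10,41] → .
  covered (22 px):
    . . . . . . . . . .
    . . . . . . . . . .
    . . . . . . . . . .
    . . . . . . X . . .
    . . . . . X X . . .
    . . . . X X X X . .
    . . . X X X X X . .
    . . X X X X X X . .
    . . . . . X X X X .
    . . . . . . . . . .
T1:
  2·area = 97
  edge (13, 19)→(17, 0): d=(4,-19) top-left  bias=+0
  edge (17, 0)→(20, 10): d=(3,10) right/bottom  bias=-1
  edge (20, 10)→(13, 19): d=(-7,9) right/bottom  bias=-1
    (8,0)@(17, 1): e=[4,3,90] → X
    (9,0)@(19, 1): e=[42,-17,72] → .
    (8,1)@(17, 3): e=[12,9,76] → X
    (9,1)@(19, 3): e=[50,-11,58] → .
    (8,2)@(17, 5): e=[20,15,62] → X
    (9,2)@(19, 5): e=[58,-5,44] → .
    (8,3)@(17, 7): e=[28,21,48] → X
    (9,3)@(19, 7): e=[66,1,30] → X
    (8,4)@(17, 9): e=[36,27,34] → X
    (7,5)@(15, 11): e=[6,53,38] → X
    (7,6)@(15, 13): e=[14,59,24] → X
    (9,6)@(19, 13): e=[90,19,-12] → .
    (6,9)@(13, 19): e=[0,97,0] → .  [on edge]
  covered (13 px):
    . . . . . . . . X .
    . . . . . . . . X .
    . . . . . . . . X .
    . . . . . . . . X X
    . . . . . . . . X X
    . . . . . . . X X X
    . . . . . . . X X .
    . . . . . . . X . .
    . . . . . . . . . .
    . . . . . . . . . .
T2:
  2·area = 181  (B↔C swapped to make it positive)
  edge (3, 12)→(16, 6): d=(13,-6) top-left  bias=+0
  edge (16, 6)→(18, 19): d=(2,13) right/bottom  bias=-1
  edge (18, 19)→(3, 12): d=(-15,-7) top-left  bias=+0
    (7,3)@(15, 7): e=[7,15,159] → X
    (8,3)@(17, 7): e=[19,-11,173] → .
    (5,4)@(11, 9): e=[9,71,101] → X
    (6,4)@(13, 9): e=[21,45,115] → X
    (8,4)@(17, 9): e=[45,-7,143] → .
    (3,5)@(7, 11): e=[11,127,43] → X
    (4,5)@(9, 11): e=[23,101,57] → X
    (8,5)@(17, 11): e=[71,-3,113] → .
    (3,6)@(7, 13): e=[37,131,13] → X
    (8,6)@(17, 13): e=[97,1,83] → X
    (9,6)@(19, 13): e=[109,-25,97] → .
    (3,7)@(7, 15): e=[63,135,-17] → .
  covered (21 px):
    . . . . . . . . . .
    . . . . . . . . . .
    . . . . . . . . . .
    . . . . . . . X . .
    . . . . . X X X . .
    . . . X X X X X . .
    . . . X X X X X X .
    . . . . . X X X X .
    . . . . . . . X X .
    . . . . . . . . . .

Z-buffer (winner per pixel, '.' = empty):
  . . . . . . . . 1 .
  . . . . . . . . 1 .
  . . . . . . . . 1 .
  . . . . . . 0 2 1 1
  . . . . . 2 2 2 1 1
  . . . 2 2 2 2 2 1 1
  . . . 2 2 2 2 2 2 .
  . . 0 0 0 2 2 2 2 .
  . . . . . 0 0 2 2 .
  . . . . . . . . . .

Answer: -1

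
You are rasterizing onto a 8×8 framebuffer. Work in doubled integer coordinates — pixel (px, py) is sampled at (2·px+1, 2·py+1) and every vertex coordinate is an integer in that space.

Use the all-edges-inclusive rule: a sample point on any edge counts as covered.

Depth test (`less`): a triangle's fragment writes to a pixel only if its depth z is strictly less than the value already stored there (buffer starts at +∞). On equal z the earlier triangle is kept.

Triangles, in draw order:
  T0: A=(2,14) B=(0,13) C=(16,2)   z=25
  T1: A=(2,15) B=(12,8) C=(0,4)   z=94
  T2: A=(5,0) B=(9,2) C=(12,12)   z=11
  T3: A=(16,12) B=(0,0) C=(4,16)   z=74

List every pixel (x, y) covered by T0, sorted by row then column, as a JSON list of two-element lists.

T0:
  2·area = 38
  edge (2, 14)→(0, 13): d=(-2,-1) inclusive
  edge (0, 13)→(16, 2): d=(16,-11) inclusive
  edge (16, 2)→(2, 14): d=(-14,12) inclusive
    (4,3)@(9, 7): e=[21,3,14] → █
    (5,3)@(11, 7): e=[23,25,-10] → ·
    (3,4)@(7, 9): e=[15,13,10] → █
    (4,4)@(9, 9): e=[17,35,-14] → ·
    (1,5)@(3, 11): e=[7,1,30] → █
    (2,5)@(5, 11): e=[9,23,6] → █
    (3,5)@(7, 11): e=[11,45,-18] → ·
    (0,6)@(1, 13): e=[1,11,26] → █
    (2,6)@(5, 13): e=[5,55,-22] → ·
    (0,7)@(1, 15): e=[-3,43,-2] → ·
    (1,7)@(3, 15): e=[-1,65,-26] → ·
  covered (6 px):
    · · · · · · · ·
    · · · · · · · ·
    · · · · · · · ·
    · · · · █ · · ·
    · · · █ · · · ·
    · █ █ · · · · ·
    █ █ · · · · · ·
    · · · · · · · ·
T1:
  2·area = 124  (B↔C swapped to make it positive)
  edge (2, 15)→(0, 4): d=(-2,-11) inclusive
  edge (0, 4)→(12, 8): d=(12,4) inclusive
  edge (12, 8)→(2, 15): d=(-10,7) inclusive
    (0,2)@(1, 5): e=[9,8,107] → █
    (1,2)@(3, 5): e=[31,0,93] → █  [on edge]
    (2,2)@(5, 5): e=[53,-8,79] → ·
    (0,3)@(1, 7): e=[5,32,87] → █
    (2,3)@(5, 7): e=[49,16,59] → █
    (3,3)@(7, 7): e=[71,8,45] → █
    (4,3)@(9, 7): e=[93,0,31] → █  [on edge]
    (5,3)@(11, 7): e=[115,-8,17] → ·
    (0,4)@(1, 9): e=[1,56,67] → █
    (5,4)@(11, 9): e=[111,16,-3] → ·
    (7,4)@(15, 9): e=[155,0,-31] → ·  [on edge]
    (0,5)@(1, 11): e=[-3,80,47] → ·
  covered (16 px):
    · · · · · · · ·
    · · · · · · · ·
    █ █ · · · · · ·
    █ █ █ █ █ · · ·
    █ █ █ █ █ · · ·
    · █ █ █ · · · ·
    · █ · · · · · ·
    · · · · · · · ·
T2:
  2·area = 34
  edge (5, 0)→(9, 2): d=(4,2) inclusive
  edge (9, 2)→(12, 12): d=(3,10) inclusive
  edge (12, 12)→(5, 0): d=(-7,-12) inclusive
    (3,0)@(7, 1): e=[0,17,17] → █  [on edge]
    (4,0)@(9, 1): e=[-4,-3,41] → ·
    (3,1)@(7, 3): e=[8,23,3] → █
    (4,1)@(9, 3): e=[4,3,27] → █
    (5,1)@(11, 3): e=[0,-17,51] → ·  [on edge]
    (3,2)@(7, 5): e=[16,29,-11] → ·
    (4,2)@(9, 5): e=[12,9,13] → █
    (5,2)@(11, 5): e=[8,-11,37] → ·
    (7,2)@(15, 5): e=[0,-51,85] → ·  [on edge]
    (4,3)@(9, 7): e=[20,15,-1] → ·
    (5,4)@(11, 9): e=[24,1,9] → █
    (6,4)@(13, 9): e=[20,-19,33] → ·
  covered (5 px):
    · · · █ · · · ·
    · · · █ █ · · ·
    · · · · █ · · ·
    · · · · · · · ·
    · · · · · █ · ·
    · · · · · · · ·
    · · · · · · · ·
    · · · · · · · ·
T3:
  2·area = 208  (B↔C swapped to make it positive)
  edge (16, 12)→(4, 16): d=(-12,4) inclusive
  edge (4, 16)→(0, 0): d=(-4,-16) inclusive
  edge (0, 0)→(16, 12): d=(16,12) inclusive
    (0,0)@(1, 1): e=[192,12,4] → █
    (1,0)@(3, 1): e=[184,44,-20] → ·
    (0,1)@(1, 3): e=[168,4,36] → █
    (1,1)@(3, 3): e=[160,36,12] → █
    (2,1)@(5, 3): e=[152,68,-12] → ·
    (0,2)@(1, 5): e=[144,-4,68] → ·
    (1,2)@(3, 5): e=[136,28,44] → █
    (2,2)@(5, 5): e=[128,60,20] → █
    (3,2)@(7, 5): e=[120,92,-4] → ·
    (1,3)@(3, 7): e=[112,20,76] → █
    (3,3)@(7, 7): e=[96,84,28] → █
    (4,3)@(9, 7): e=[88,116,4] → █
    (6,6)@(13, 13): e=[0,156,52] → █  [on edge]
    (3,7)@(7, 15): e=[0,52,156] → █  [on edge]
  covered (27 px):
    █ · · · · · · ·
    █ █ · · · · · ·
    · █ █ · · · · ·
    · █ █ █ █ · · ·
    · █ █ █ █ █ · ·
    · █ █ █ █ █ █ ·
    · · █ █ █ █ █ ·
    · · █ █ · · · ·

Answer: [[4,3],[3,4],[1,5],[2,5],[0,6],[1,6]]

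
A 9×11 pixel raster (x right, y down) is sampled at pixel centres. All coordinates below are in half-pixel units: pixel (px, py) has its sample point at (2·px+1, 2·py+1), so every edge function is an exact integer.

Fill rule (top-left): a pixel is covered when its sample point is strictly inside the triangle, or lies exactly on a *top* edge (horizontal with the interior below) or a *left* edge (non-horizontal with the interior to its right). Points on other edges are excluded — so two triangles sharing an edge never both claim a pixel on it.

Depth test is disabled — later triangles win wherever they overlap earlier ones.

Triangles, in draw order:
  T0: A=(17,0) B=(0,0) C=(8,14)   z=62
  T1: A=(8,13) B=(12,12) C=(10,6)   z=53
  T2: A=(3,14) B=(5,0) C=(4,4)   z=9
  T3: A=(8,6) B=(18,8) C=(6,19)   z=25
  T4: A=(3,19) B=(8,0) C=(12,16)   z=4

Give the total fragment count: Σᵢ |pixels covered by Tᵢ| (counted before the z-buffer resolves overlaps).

T0:
  2·area = 238  (B↔C swapped to make it positive)
  edge (17, 0)→(8, 14): d=(-9,14) right/bottom  bias=-1
  edge (8, 14)→(0, 0): d=(-8,-14) top-left  bias=+0
  edge (0, 0)→(17, 0): d=(17,0) top-left  bias=+0
    (0,0)@(1, 1): e=[215,6,17] → #
    (1,0)@(3, 1): e=[187,34,17] → #
    (2,0)@(5, 1): e=[159,62,17] → #
    (3,0)@(7, 1): e=[131,90,17] → #
    (4,0)@(9, 1): e=[103,118,17] → #
    (5,0)@(11, 1): e=[75,146,17] → #
    (6,0)@(13, 1): e=[47,174,17] → #
    (7,0)@(15, 1): e=[19,202,17] → #
    (8,0)@(17, 1): e=[-9,230,17] → ·
    (0,1)@(1, 3): e=[197,-10,51] → ·
    (1,1)@(3, 3): e=[169,18,51] → #
    (8,1)@(17, 3): e=[-27,214,51] → ·
  covered (30 px):
    # # # # # # # # ·
    · # # # # # # # ·
    · # # # # # # · ·
    · · # # # # · · ·
    · · · # # # · · ·
    · · · # # · · · ·
    · · · · · · · · ·
    · · · · · · · · ·
    · · · · · · · · ·
    · · · · · · · · ·
    · · · · · · · · ·
T1:
  2·area = 26  (B↔C swapped to make it positive)
  edge (8, 13)→(10, 6): d=(2,-7) top-left  bias=+0
  edge (10, 6)→(12, 12): d=(2,6) right/bottom  bias=-1
  edge (12, 12)→(8, 13): d=(-4,1) right/bottom  bias=-1
    (4,1)@(9, 3): e=[-13,0,39] → ·  [on edge]
    (5,4)@(11, 9): e=[13,0,13] → ·  [on edge]
    (4,5)@(9, 11): e=[3,16,7] → #
    (5,5)@(11, 11): e=[17,4,5] → #
    (6,5)@(13, 11): e=[31,-8,3] → ·
    (4,6)@(9, 13): e=[7,20,-1] → ·
    (5,6)@(11, 13): e=[21,8,-3] → ·
    (6,7)@(13, 15): e=[39,0,-13] → ·  [on edge]
    (7,10)@(15, 21): e=[65,0,-39] → ·  [on edge]
  covered (2 px):
    · · · · · · · · ·
    · · · · · · · · ·
    · · · · · · · · ·
    · · · · · · · · ·
    · · · · · · · · ·
    · · · · # # · · ·
    · · · · · · · · ·
    · · · · · · · · ·
    · · · · · · · · ·
    · · · · · · · · ·
    · · · · · · · · ·
T2:
  2·area = 6  (B↔C swapped to make it positive)
  edge (3, 14)→(4, 4): d=(1,-10) top-left  bias=+0
  edge (4, 4)→(5, 0): d=(1,-4) top-left  bias=+0
  edge (5, 0)→(3, 14): d=(-2,14) right/bottom  bias=-1
  covered (0 px):
    · · · · · · · · ·
    · · · · · · · · ·
    · · · · · · · · ·
    · · · · · · · · ·
    · · · · · · · · ·
    · · · · · · · · ·
    · · · · · · · · ·
    · · · · · · · · ·
    · · · · · · · · ·
    · · · · · · · · ·
    · · · · · · · · ·
T3:
  2·area = 134
  edge (8, 6)→(18, 8): d=(10,2) right/bottom  bias=-1
  edge (18, 8)→(6, 19): d=(-12,11) right/bottom  bias=-1
  edge (6, 19)→(8, 6): d=(2,-13) top-left  bias=+0
    (1,2)@(3, 5): e=[0,201,-67] → ·  [on edge]
    (4,3)@(9, 7): e=[8,111,15] → #
    (5,3)@(11, 7): e=[4,89,41] → #
    (6,3)@(13, 7): e=[0,67,67] → ·  [on edge]
    (4,4)@(9, 9): e=[28,87,19] → #
    (6,4)@(13, 9): e=[20,43,71] → #
    (7,4)@(15, 9): e=[16,21,97] → #
    (8,4)@(17, 9): e=[12,-1,123] → ·
    (4,5)@(9, 11): e=[48,63,23] → #
    (7,5)@(15, 11): e=[36,-3,101] → ·
    (3,6)@(7, 13): e=[72,61,1] → #
    (6,6)@(13, 13): e=[60,-5,79] → ·
  covered (15 px):
    · · · · · · · · ·
    · · · · · · · · ·
    · · · · · · · · ·
    · · · · # # · · ·
    · · · · # # # # ·
    · · · · # # # · ·
    · · · # # # · · ·
    · · · # # · · · ·
    · · · # · · · · ·
    · · · · · · · · ·
    · · · · · · · · ·
T4:
  2·area = 156
  edge (3, 19)→(8, 0): d=(5,-19) top-left  bias=+0
  edge (8, 0)→(12, 16): d=(4,16) right/bottom  bias=-1
  edge (12, 16)→(3, 19): d=(-9,3) right/bottom  bias=-1
    (3,2)@(7, 5): e=[6,36,114] → #
    (4,2)@(9, 5): e=[44,4,108] → #
    (5,2)@(11, 5): e=[82,-28,102] → ·
    (3,3)@(7, 7): e=[16,44,96] → #
    (5,3)@(11, 7): e=[92,-20,84] → ·
    (3,4)@(7, 9): e=[26,52,78] → #
    (5,4)@(11, 9): e=[102,-12,66] → ·
    (3,5)@(7, 11): e=[36,60,60] → #
    (5,5)@(11, 11): e=[112,-4,48] → ·
    (2,6)@(5, 13): e=[8,100,48] → #
    (5,6)@(11, 13): e=[122,4,30] → #
    (6,6)@(13, 13): e=[160,-28,24] → ·
    (7,7)@(15, 15): e=[208,-52,0] → ·  [on edge]
    (4,8)@(9, 17): e=[104,52,0] → ·  [on edge]
    (1,9)@(3, 19): e=[0,156,0] → ·  [on edge]
  covered (18 px):
    · · · · · · · · ·
    · · · · · · · · ·
    · · · # # · · · ·
    · · · # # · · · ·
    · · · # # · · · ·
    · · · # # · · · ·
    · · # # # # · · ·
    · · # # # # · · ·
    · · # # · · · · ·
    · · · · · · · · ·
    · · · · · · · · ·

Result: 65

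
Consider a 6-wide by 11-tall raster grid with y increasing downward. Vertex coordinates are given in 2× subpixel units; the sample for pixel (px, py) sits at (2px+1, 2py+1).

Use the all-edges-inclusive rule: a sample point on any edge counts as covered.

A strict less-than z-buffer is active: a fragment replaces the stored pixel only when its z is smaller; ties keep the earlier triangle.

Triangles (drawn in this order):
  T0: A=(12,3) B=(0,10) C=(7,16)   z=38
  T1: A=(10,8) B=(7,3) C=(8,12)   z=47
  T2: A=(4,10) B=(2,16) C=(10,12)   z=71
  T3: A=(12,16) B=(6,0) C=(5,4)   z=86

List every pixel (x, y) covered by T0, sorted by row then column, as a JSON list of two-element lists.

T0:
  2·area = 121  (B↔C swapped to make it positive)
  edge (12, 3)→(7, 16): d=(-5,13) inclusive
  edge (7, 16)→(0, 10): d=(-7,-6) inclusive
  edge (0, 10)→(12, 3): d=(12,-7) inclusive
    (4,2)@(9, 5): e=[29,89,3] → X
    (5,2)@(11, 5): e=[3,101,17] → X
    (3,3)@(7, 7): e=[45,63,13] → X
    (5,3)@(11, 7): e=[-7,87,41] → .
    (1,4)@(3, 9): e=[87,25,9] → X
    (2,4)@(5, 9): e=[61,37,23] → X
    (5,4)@(11, 9): e=[-17,73,65] → .
    (1,5)@(3, 11): e=[77,11,33] → X
    (4,5)@(9, 11): e=[-1,47,75] → .
    (1,6)@(3, 13): e=[67,-3,57] → .
    (2,6)@(5, 13): e=[41,9,71] → X
    (4,6)@(9, 13): e=[-11,33,99] → .
  covered (14 px):
    . . . . . .
    . . . . . .
    . . . . X X
    . . . X X .
    . X X X X .
    . X X X . .
    . . X X . .
    . . . X . .
    . . . . . .
    . . . . . .
    . . . . . .
T1:
  2·area = 22  (B↔C swapped to make it positive)
  edge (10, 8)→(8, 12): d=(-2,4) inclusive
  edge (8, 12)→(7, 3): d=(-1,-9) inclusive
  edge (7, 3)→(10, 8): d=(3,5) inclusive
    (3,1)@(7, 3): e=[22,0,0] → X  [on edge]
    (4,1)@(9, 3): e=[14,18,-10] → .
    (3,2)@(7, 5): e=[18,-2,6] → .
    (4,3)@(9, 7): e=[6,14,2] → X
    (5,3)@(11, 7): e=[-2,32,-8] → .
    (4,4)@(9, 9): e=[2,12,8] → X
    (5,4)@(11, 9): e=[-6,30,-2] → .
    (4,5)@(9, 11): e=[-2,10,14] → .
    (4,10)@(9, 21): e=[-22,0,44] → .  [on edge]
  covered (3 px):
    . . . . . .
    . . . X . .
    . . . . . .
    . . . . X .
    . . . . X .
    . . . . . .
    . . . . . .
    . . . . . .
    . . . . . .
    . . . . . .
    . . . . . .
T2:
  2·area = 40  (B↔C swapped to make it positive)
  edge (4, 10)→(10, 12): d=(6,2) inclusive
  edge (10, 12)→(2, 16): d=(-8,4) inclusive
  edge (2, 16)→(4, 10): d=(2,-6) inclusive
    (3,0)@(7, 1): e=[-60,100,0] → .  [on edge]
    (2,3)@(5, 7): e=[-20,60,0] → .  [on edge]
    (0,4)@(1, 9): e=[0,60,-20] → .  [on edge]
    (2,5)@(5, 11): e=[4,28,8] → X
    (3,5)@(7, 11): e=[0,20,20] → X  [on edge]
    (4,5)@(9, 11): e=[-4,12,32] → .
    (1,6)@(3, 13): e=[20,20,0] → X  [on edge]
    (4,6)@(9, 13): e=[8,-4,36] → .
    (1,7)@(3, 15): e=[32,4,4] → X
    (2,7)@(5, 15): e=[28,-4,16] → .
    (3,7)@(7, 15): e=[24,-12,28] → .
    (1,8)@(3, 17): e=[44,-12,8] → .
    (0,9)@(1, 19): e=[60,-20,0] → .  [on edge]
  covered (6 px):
    . . . . . .
    . . . . . .
    . . . . . .
    . . . . . .
    . . . . . .
    . . X X . .
    . X X X . .
    . X . . . .
    . . . . . .
    . . . . . .
    . . . . . .
T3:
  2·area = 40  (B↔C swapped to make it positive)
  edge (12, 16)→(5, 4): d=(-7,-12) inclusive
  edge (5, 4)→(6, 0): d=(1,-4) inclusive
  edge (6, 0)→(12, 16): d=(6,16) inclusive
    (3,1)@(7, 3): e=[31,7,2] → X
    (4,1)@(9, 3): e=[55,15,-30] → .
    (3,2)@(7, 5): e=[17,9,14] → X
    (4,2)@(9, 5): e=[41,17,-18] → .
    (3,3)@(7, 7): e=[3,11,26] → X
    (4,3)@(9, 7): e=[27,19,-6] → .
    (3,4)@(7, 9): e=[-11,13,38] → .
    (4,4)@(9, 9): e=[13,21,6] → X
    (5,4)@(11, 9): e=[37,29,-26] → .
    (4,5)@(9, 11): e=[-1,23,18] → .
  covered (4 px):
    . . . . . .
    . . . X . .
    . . . X . .
    . . . X . .
    . . . . X .
    . . . . . .
    . . . . . .
    . . . . . .
    . . . . . .
    . . . . . .
    . . . . . .

Answer: [[4,2],[5,2],[3,3],[4,3],[1,4],[2,4],[3,4],[4,4],[1,5],[2,5],[3,5],[2,6],[3,6],[3,7]]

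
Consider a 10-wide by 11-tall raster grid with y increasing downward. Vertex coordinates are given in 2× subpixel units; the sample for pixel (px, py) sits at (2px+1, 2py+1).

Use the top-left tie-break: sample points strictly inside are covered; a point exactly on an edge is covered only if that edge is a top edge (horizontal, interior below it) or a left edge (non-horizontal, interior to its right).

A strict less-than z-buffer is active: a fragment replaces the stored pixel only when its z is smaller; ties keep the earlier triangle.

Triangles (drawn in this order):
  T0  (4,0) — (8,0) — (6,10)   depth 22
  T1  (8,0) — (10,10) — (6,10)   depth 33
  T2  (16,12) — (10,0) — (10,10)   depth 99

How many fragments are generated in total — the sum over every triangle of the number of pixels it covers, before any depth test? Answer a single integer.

T0:
  2·area = 40
  edge (4, 0)→(8, 0): d=(4,0) top-left  bias=+0
  edge (8, 0)→(6, 10): d=(-2,10) right/bottom  bias=-1
  edge (6, 10)→(4, 0): d=(-2,-10) top-left  bias=+0
    (2,0)@(5, 1): e=[4,28,8] → X
    (3,0)@(7, 1): e=[4,8,28] → X
    (4,0)@(9, 1): e=[4,-12,48] → .
    (2,1)@(5, 3): e=[12,24,4] → X
    (4,1)@(9, 3): e=[12,-16,44] → .
    (2,2)@(5, 5): e=[20,20,0] → X  [on edge]
    (3,2)@(7, 5): e=[20,0,20] → .  [on edge]
    (2,3)@(5, 7): e=[28,16,-4] → .
    (2,7)@(5, 15): e=[60,0,-20] → .  [on edge]
    (3,7)@(7, 15): e=[60,-20,0] → .  [on edge]
  covered (5 px):
    . . X X . . . . . .
    . . X X . . . . . .
    . . X . . . . . . .
    . . . . . . . . . .
    . . . . . . . . . .
    . . . . . . . . . .
    . . . . . . . . . .
    . . . . . . . . . .
    . . . . . . . . . .
    . . . . . . . . . .
    . . . . . . . . . .
T1:
  2·area = 40
  edge (8, 0)→(10, 10): d=(2,10) right/bottom  bias=-1
  edge (10, 10)→(6, 10): d=(-4,0) right/bottom  bias=-1
  edge (6, 10)→(8, 0): d=(2,-10) top-left  bias=+0
    (3,2)@(7, 5): e=[20,20,0] → X  [on edge]
    (4,2)@(9, 5): e=[0,20,20] → .  [on edge]
    (3,3)@(7, 7): e=[24,12,4] → X
    (4,3)@(9, 7): e=[4,12,24] → X
    (5,3)@(11, 7): e=[-16,12,44] → .
    (3,4)@(7, 9): e=[28,4,8] → X
    (5,4)@(11, 9): e=[-12,4,48] → .
    (3,5)@(7, 11): e=[32,-4,12] → .
    (4,5)@(9, 11): e=[12,-4,32] → .
    (2,7)@(5, 15): e=[60,-20,0] → .  [on edge]
    (5,7)@(11, 15): e=[0,-20,60] → .  [on edge]
  covered (5 px):
    . . . . . . . . . .
    . . . . . . . . . .
    . . . X . . . . . .
    . . . X X . . . . .
    . . . X X . . . . .
    . . . . . . . . . .
    . . . . . . . . . .
    . . . . . . . . . .
    . . . . . . . . . .
    . . . . . . . . . .
    . . . . . . . . . .
T2:
  2·area = 60  (B↔C swapped to make it positive)
  edge (16, 12)→(10, 10): d=(-6,-2) top-left  bias=+0
  edge (10, 10)→(10, 0): d=(0,-10) top-left  bias=+0
  edge (10, 0)→(16, 12): d=(6,12) right/bottom  bias=-1
    (5,1)@(11, 3): e=[44,10,6] → X
    (6,1)@(13, 3): e=[48,30,-18] → .
    (5,2)@(11, 5): e=[32,10,18] → X
    (6,2)@(13, 5): e=[36,30,-6] → .
    (0,3)@(1, 7): e=[0,-90,150] → .  [on edge]
    (5,3)@(11, 7): e=[20,10,30] → X
    (6,3)@(13, 7): e=[24,30,6] → X
    (7,3)@(15, 7): e=[28,50,-18] → .
    (3,4)@(7, 9): e=[0,-30,90] → .  [on edge]
    (5,4)@(11, 9): e=[8,10,42] → X
    (7,4)@(15, 9): e=[16,50,-6] → .
    (5,5)@(11, 11): e=[-4,10,54] → .
    (6,5)@(13, 11): e=[0,30,30] → X  [on edge]
    (9,6)@(19, 13): e=[0,90,-30] → .  [on edge]
  covered (8 px):
    . . . . . . . . . .
    . . . . . X . . . .
    . . . . . X . . . .
    . . . . . X X . . .
    . . . . . X X . . .
    . . . . . . X X . .
    . . . . . . . . . .
    . . . . . . . . . .
    . . . . . . . . . .
    . . . . . . . . . .
    . . . . . . . . . .

Final: 18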